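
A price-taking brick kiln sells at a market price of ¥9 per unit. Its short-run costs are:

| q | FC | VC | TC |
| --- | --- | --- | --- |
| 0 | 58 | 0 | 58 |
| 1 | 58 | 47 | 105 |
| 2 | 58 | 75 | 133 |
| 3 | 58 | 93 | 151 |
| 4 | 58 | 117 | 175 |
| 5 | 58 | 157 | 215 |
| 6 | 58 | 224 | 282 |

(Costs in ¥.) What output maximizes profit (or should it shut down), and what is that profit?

q = 0 (shut down); profit = -¥58

Tabulate TR − TC: q=0: -58; q=1: -96; q=2: -115; q=3: -124; q=4: -139; q=5: -170; q=6: -228.
Profit is highest at q = 0. Equivalently, the lowest AVC in the table is 117/4 ≈ ¥29.25 at q = 4, and P = ¥9 falls below it — price never covers variable cost, so the firm shuts down and loses only its fixed cost.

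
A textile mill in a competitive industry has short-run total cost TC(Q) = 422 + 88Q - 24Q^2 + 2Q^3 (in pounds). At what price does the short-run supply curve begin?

The firm shuts down when price falls below the minimum of average variable cost. AVC = VC/Q = 88 - 24Q + 2Q^2.
dAVC/dQ = -24 + 4Q = 0 gives Q = 6. min AVC = 88 - 24·6 + 2·6^2 = 16.
For P < £16 the firm produces nothing.

£16 per unit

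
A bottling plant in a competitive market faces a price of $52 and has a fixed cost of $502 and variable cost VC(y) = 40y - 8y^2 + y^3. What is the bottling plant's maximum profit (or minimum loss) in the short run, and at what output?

Profit = -$358 at y = 6

AVC = 40 - 8y + y^2 has its minimum $24 at y = 4; price $52 clears that bar, so the firm operates.
MC = 40 - 16y + 3y^2. Setting P = MC and taking the root on the rising branch gives y* = 6.
TR = 52·6 = 312. TC = 502 + 168 = 670. Profit = 312 − 670 = -$358.
Shutting down would mean losing the fixed cost of $502, so operating at a loss of $358 is better by $144.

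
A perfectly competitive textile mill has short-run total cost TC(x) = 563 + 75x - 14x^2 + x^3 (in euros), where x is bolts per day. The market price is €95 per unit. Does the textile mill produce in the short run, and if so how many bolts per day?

Produce at x = 10

From TC, MC = TC'(x) = 75 - 28x + 3x^2 and AVC = VC/x = 75 - 14x + x^2.
AVC is minimized where dAVC/dx = -14 + 2x = 0, at x = 7; min AVC = 75 - 14·7 + 7^2 = €26.
Because €95 ≥ €26, revenue can cover variable cost; the firm operates.
Set P = MC: 95 = 75 - 28x + 3x^2 → -20 - 28x + 3x^2 = 0. The roots are x = -2/3 and x = 10; the profit-maximizing output is on the rising part of MC, so x* = 10.
Check: AVC at x = 10 is €35 ≤ P, so revenue covers variable cost.
Profit = P·x − TC = 95·10 − 913 = €37.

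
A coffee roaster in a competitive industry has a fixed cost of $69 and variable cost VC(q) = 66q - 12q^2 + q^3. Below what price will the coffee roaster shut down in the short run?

$30 per unit

Short-run supply begins at min AVC. From VC = 66q - 12q^2 + q^3, AVC = 66 - 12q + q^2.
At the minimum of AVC, MC = AVC. MC = 66 - 24q + 3q^2; setting MC = AVC gives 2q^2 - 12q = 0, so q = 6. min AVC = 30.
So the shutdown price is $30.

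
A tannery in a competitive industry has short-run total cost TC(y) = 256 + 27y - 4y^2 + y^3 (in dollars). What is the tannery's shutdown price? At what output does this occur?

$23 per unit, at y = 2

The shutdown price is the minimum of AVC. VC = 27y - 4y^2 + y^3, so AVC = 27 - 4y + y^2.
dAVC/dy = -4 + 2y = 0 gives y = 2. min AVC = 27 - 4·2 + 2^2 = 23.
For P < $23 the firm produces nothing.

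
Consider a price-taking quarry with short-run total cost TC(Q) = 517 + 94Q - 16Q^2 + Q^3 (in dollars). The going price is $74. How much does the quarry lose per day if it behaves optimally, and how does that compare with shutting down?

Profit = -$117 at Q = 10

AVC = 94 - 16Q + Q^2 has its minimum $30 at Q = 8; price $74 clears that bar, so the firm operates.
MC = 94 - 32Q + 3Q^2. Setting P = MC and taking the root on the rising branch gives Q* = 10.
TR = 74·10 = 740. TC = 517 + 340 = 857. Profit = 740 − 857 = -$117.
By producing, the firm covers all variable cost plus $400 of fixed cost; shutting down would lose the full $517.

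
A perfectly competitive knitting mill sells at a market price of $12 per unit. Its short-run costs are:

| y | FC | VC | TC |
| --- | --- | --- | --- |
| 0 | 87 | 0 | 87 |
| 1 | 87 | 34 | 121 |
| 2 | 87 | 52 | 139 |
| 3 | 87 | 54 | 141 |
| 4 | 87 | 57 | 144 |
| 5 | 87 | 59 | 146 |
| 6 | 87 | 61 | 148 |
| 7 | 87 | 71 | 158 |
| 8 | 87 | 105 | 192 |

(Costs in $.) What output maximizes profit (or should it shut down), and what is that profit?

Compute π = P·y − TC at each output: y=0: -87; y=1: -109; y=2: -115; y=3: -105; y=4: -96; y=5: -86; y=6: -76; y=7: -74; y=8: -96.
Profit is maximized at y = 7. AVC there is 71/7 = $10.14 ≤ P, so producing beats shutting down (which would give -$87).

y = 7; profit = -$74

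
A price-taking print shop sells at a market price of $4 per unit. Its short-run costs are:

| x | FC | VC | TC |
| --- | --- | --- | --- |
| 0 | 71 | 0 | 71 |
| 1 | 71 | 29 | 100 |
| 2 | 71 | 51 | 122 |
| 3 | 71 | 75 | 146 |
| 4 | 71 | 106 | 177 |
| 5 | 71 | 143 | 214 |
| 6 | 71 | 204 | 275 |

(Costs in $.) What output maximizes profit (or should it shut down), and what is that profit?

Tabulate TR − TC: x=0: -71; x=1: -96; x=2: -114; x=3: -134; x=4: -161; x=5: -194; x=6: -251.
Profit is highest at x = 0. Equivalently, the lowest AVC in the table is 75/3 ≈ $25 at x = 3, and P = $4 falls below it — price never covers variable cost, so the firm shuts down and loses only its fixed cost.

x = 0 (shut down); profit = -$71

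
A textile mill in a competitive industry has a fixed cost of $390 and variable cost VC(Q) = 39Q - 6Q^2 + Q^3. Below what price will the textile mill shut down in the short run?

$30 per unit

The shutdown price is the minimum of AVC. VC = 39Q - 6Q^2 + Q^3, so AVC = 39 - 6Q + Q^2.
At the minimum of AVC, MC = AVC. MC = 39 - 12Q + 3Q^2; setting MC = AVC gives 2Q^2 - 6Q = 0, so Q = 3. min AVC = 30.
For P < $30 the firm produces nothing.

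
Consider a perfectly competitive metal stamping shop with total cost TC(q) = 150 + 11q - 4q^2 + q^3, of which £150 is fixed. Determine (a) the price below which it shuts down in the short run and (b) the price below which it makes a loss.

Shutdown price = min AVC. AVC = 11 - 4q + q^2, with vertex at q = 2 and minimum £7.
ATC = 150/q + 11 - 4q + q^2. Setting dATC/dq = −150/q^2 − 4 + 2q = 0 gives q = 5 (since 2·5^3 − 4·5^2 = 150).
min ATC = 150/5 + 11 − 4·5 + 5^2 = £46. That is the break-even price.
Between these two prices the firm operates at a loss; above £46 it earns a profit.

Shutdown price = £7; break-even price = £46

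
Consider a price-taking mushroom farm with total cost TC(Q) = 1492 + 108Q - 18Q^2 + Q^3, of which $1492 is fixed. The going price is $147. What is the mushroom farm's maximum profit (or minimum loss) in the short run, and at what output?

Profit = -$140 at Q = 13

AVC = 108 - 18Q + Q^2 has its minimum $27 at Q = 9; price $147 clears that bar, so the firm operates.
With MC = 108 - 36Q + 3Q^2, P = MC on the upward-sloping part at Q* = 13.
TR = 147·13 = 1911. TC = 1492 + 559 = 2051. Profit = 1911 − 2051 = -$140.
Shutting down would mean losing the fixed cost of $1492, so operating at a loss of $140 is better by $1352.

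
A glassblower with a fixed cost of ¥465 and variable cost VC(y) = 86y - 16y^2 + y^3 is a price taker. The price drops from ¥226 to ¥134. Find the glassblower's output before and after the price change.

Output falls from 14 to 12

MC = 86 - 32y + 3y^2; the shutdown threshold is min AVC = ¥22 (at y = 8).
At P = ¥226 ≥ min AVC, set P = MC on the rising branch: y = 14.
At P = ¥134 ≥ min AVC, set P = MC: y = 12. The firm stays open but cuts output.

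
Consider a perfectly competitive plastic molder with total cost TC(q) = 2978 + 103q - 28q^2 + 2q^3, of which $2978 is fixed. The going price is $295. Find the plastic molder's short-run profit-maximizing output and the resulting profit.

AVC = 103 - 28q + 2q^2; min AVC = $5 at q = 7. Since P = $295 ≥ min AVC, the firm produces.
With MC = 103 - 56q + 6q^2, P = MC on the upward-sloping part at q* = 12.
TR = 295·12 = 3540. TC = 2978 + 660 = 3638. Profit = 3540 − 3638 = -$98.
Shutting down would mean losing the fixed cost of $2978, so operating at a loss of $98 is better by $2880.

Profit = -$98 at q = 12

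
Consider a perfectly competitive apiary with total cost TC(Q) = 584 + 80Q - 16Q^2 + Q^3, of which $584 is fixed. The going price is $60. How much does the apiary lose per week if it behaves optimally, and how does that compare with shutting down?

AVC = 80 - 16Q + Q^2; min AVC = $16 at Q = 8. Since P = $60 ≥ min AVC, the firm produces.
With MC = 80 - 32Q + 3Q^2, P = MC on the upward-sloping part at Q* = 10.
TR = 60·10 = 600. TC = 584 + 200 = 784. Profit = 600 − 784 = -$184.
By producing, the firm covers all variable cost plus $400 of fixed cost; shutting down would lose the full $584.

Profit = -$184 at Q = 10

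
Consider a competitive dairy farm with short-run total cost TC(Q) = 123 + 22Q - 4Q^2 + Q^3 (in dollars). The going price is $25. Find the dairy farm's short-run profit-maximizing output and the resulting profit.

Profit = -$105 at Q = 3

AVC = 22 - 4Q + Q^2; min AVC = $18 at Q = 2. Since P = $25 ≥ min AVC, the firm produces.
MC = 22 - 8Q + 3Q^2. Setting P = MC and taking the root on the rising branch gives Q* = 3.
TR = 25·3 = 75. TC = 123 + 57 = 180. Profit = 75 − 180 = -$105.
Shutting down would mean losing the fixed cost of $123, so operating at a loss of $105 is better by $18.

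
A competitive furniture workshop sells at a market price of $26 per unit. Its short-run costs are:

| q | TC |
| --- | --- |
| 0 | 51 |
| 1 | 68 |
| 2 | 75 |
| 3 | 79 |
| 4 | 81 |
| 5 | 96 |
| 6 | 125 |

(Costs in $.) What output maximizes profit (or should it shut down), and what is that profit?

Profit at each row (π = 26q − TC): q=0: -51; q=1: -42; q=2: -23; q=3: -1; q=4: 23; q=5: 34; q=6: 31.
Profit is maximized at q = 5. AVC there is 45/5 = $9 ≤ P, so producing beats shutting down (which would give -$51).

q = 5; profit = $34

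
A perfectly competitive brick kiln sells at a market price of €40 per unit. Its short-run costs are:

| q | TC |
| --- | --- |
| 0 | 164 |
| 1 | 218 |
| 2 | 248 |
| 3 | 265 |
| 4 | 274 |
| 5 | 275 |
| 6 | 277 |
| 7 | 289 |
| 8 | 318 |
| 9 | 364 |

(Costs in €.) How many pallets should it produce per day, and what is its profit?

q = 8; profit = €2

Compute π = P·q − TC at each output: q=0: -164; q=1: -178; q=2: -168; q=3: -145; q=4: -114; q=5: -75; q=6: -37; q=7: -9; q=8: 2; q=9: -4.
Profit is maximized at q = 8. AVC there is 154/8 = €19.25 ≤ P, so producing beats shutting down (which would give -€164).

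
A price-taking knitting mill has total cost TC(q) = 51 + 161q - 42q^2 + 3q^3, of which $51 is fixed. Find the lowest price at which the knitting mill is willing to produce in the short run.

$14 per unit

The firm shuts down when price falls below the minimum of average variable cost. AVC = VC/q = 161 - 42q + 3q^2.
dAVC/dq = -42 + 6q = 0 gives q = 7. min AVC = 161 - 42·7 + 3·7^2 = 14.
So the shutdown price is $14.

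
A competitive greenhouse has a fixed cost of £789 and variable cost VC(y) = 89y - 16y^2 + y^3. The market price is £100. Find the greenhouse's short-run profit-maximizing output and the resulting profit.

Profit = -£63 at y = 11

AVC = 89 - 16y + y^2 has its minimum £25 at y = 8; price £100 clears that bar, so the firm operates.
MC = 89 - 32y + 3y^2. Setting P = MC and taking the root on the rising branch gives y* = 11.
TR = 100·11 = 1100. TC = 789 + 374 = 1163. Profit = 1100 − 1163 = -£63.
By producing, the firm covers all variable cost plus £726 of fixed cost; shutting down would lose the full £789.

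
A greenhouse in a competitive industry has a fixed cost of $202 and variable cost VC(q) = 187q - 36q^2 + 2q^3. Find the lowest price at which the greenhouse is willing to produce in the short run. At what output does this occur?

The shutdown price is the minimum of AVC. VC = 187q - 36q^2 + 2q^3, so AVC = 187 - 36q + 2q^2.
dAVC/dq = -36 + 4q = 0 gives q = 9. min AVC = 187 - 36·9 + 2·9^2 = 25.
For P < $25 the firm produces nothing.

$25 per unit, at q = 9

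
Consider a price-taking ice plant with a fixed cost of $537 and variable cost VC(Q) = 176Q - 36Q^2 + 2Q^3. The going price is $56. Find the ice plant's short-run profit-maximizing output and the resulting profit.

Profit = -$137 at Q = 10

AVC = 176 - 36Q + 2Q^2; min AVC = $14 at Q = 9. Since P = $56 ≥ min AVC, the firm produces.
MC = 176 - 72Q + 6Q^2. Setting P = MC and taking the root on the rising branch gives Q* = 10.
TR = 56·10 = 560. TC = 537 + 160 = 697. Profit = 560 − 697 = -$137.
Shutting down would mean losing the fixed cost of $537, so operating at a loss of $137 is better by $400.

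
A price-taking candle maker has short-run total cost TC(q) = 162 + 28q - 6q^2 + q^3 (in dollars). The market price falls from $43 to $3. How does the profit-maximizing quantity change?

Output falls from 5 to 0 (the firm shuts down)

AVC = 28 - 6q + q^2, minimized at q = 3 where min AVC = $19. MC = 28 - 12q + 3q^2.
At P = $43 ≥ min AVC, set P = MC on the rising branch: q = 5.
At P = $3 < min AVC = $19, price no longer covers variable cost at any output, so the firm shuts down: q = 0.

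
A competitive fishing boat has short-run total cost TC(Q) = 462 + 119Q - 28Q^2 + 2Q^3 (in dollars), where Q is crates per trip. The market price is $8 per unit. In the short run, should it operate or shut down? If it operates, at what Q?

Shut down

Variable cost is VC = 119Q - 28Q^2 + 2Q^3, so AVC = VC/Q = 119 - 28Q + 2Q^2 and MC = dTC/dQ = 119 - 56Q + 6Q^2.
AVC hits its minimum where MC = AVC, at Q = 7, giving min AVC = 119 - 28·7 + 2·7^2 = $21.
Since P = $8 < min AVC = $21, price fails to cover variable cost at any output.
The firm minimizes its loss by shutting down and losing only its fixed cost of $462.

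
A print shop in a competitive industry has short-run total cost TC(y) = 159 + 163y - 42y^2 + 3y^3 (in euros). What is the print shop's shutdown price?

Short-run supply begins at min AVC. From VC = 163y - 42y^2 + 3y^3, AVC = 163 - 42y + 3y^2.
At the minimum of AVC, MC = AVC. MC = 163 - 84y + 9y^2; setting MC = AVC gives 6y^2 - 42y = 0, so y = 7. min AVC = 16.
The firm shuts down for any P below €16.

€16 per unit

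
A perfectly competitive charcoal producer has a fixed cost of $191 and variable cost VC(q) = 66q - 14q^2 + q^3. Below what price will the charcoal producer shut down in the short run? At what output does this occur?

$17 per unit, at q = 7

The firm shuts down when price falls below the minimum of average variable cost. AVC = VC/q = 66 - 14q + q^2.
dAVC/dq = -14 + 2q = 0 gives q = 7. min AVC = 66 - 14·7 + 7^2 = 17.
So the shutdown price is $17.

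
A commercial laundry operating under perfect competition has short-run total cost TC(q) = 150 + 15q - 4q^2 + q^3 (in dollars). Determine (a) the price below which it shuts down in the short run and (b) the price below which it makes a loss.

Shutdown price = min AVC. AVC = 15 - 4q + q^2, with vertex at q = 2 and minimum $11.
ATC = 150/q + 15 - 4q + q^2. Setting dATC/dq = −150/q^2 − 4 + 2q = 0 gives q = 5 (since 2·5^3 − 4·5^2 = 150).
min ATC = 150/5 + 15 − 4·5 + 5^2 = $50. That is the break-even price.
For $11 ≤ P < $50 the firm produces at a loss; below $11 it shuts down.

Shutdown price = $11; break-even price = $50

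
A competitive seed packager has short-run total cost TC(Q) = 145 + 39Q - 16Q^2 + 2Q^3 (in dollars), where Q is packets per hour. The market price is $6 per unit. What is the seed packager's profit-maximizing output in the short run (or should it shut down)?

Shut down

Variable cost is VC = 39Q - 16Q^2 + 2Q^3, so AVC = VC/Q = 39 - 16Q + 2Q^2 and MC = dTC/dQ = 39 - 32Q + 6Q^2.
AVC hits its minimum where MC = AVC, at Q = 4, giving min AVC = 39 - 16·4 + 2·4^2 = $7.
Since P = $6 < min AVC = $7, price fails to cover variable cost at any output.
The firm minimizes its loss by shutting down and losing only its fixed cost of $145.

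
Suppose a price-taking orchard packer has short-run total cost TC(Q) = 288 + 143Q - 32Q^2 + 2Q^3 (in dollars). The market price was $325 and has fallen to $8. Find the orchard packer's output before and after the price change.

MC = 143 - 64Q + 6Q^2; the shutdown threshold is min AVC = $15 (at Q = 8).
With P = $325 above the shutdown price, P = MC gives Q = 13.
At P = $8 < min AVC = $15, price no longer covers variable cost at any output, so the firm shuts down: Q = 0.

Output falls from 13 to 0 (the firm shuts down)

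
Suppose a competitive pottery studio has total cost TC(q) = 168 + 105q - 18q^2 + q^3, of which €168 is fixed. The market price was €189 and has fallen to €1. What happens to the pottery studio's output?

Output falls from 14 to 0 (the firm shuts down)

AVC = 105 - 18q + q^2, minimized at q = 9 where min AVC = €24. MC = 105 - 36q + 3q^2.
With P = €189 above the shutdown price, P = MC gives q = 14.
At P = €1 < min AVC = €24, price no longer covers variable cost at any output, so the firm shuts down: q = 0.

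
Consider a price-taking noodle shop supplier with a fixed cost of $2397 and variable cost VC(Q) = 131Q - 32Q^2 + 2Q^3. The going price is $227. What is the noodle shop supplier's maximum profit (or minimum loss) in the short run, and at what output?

Profit = -$93 at Q = 12

AVC = 131 - 32Q + 2Q^2 has its minimum $3 at Q = 8; price $227 clears that bar, so the firm operates.
With MC = 131 - 64Q + 6Q^2, P = MC on the upward-sloping part at Q* = 12.
TR = 227·12 = 2724. TC = 2397 + 420 = 2817. Profit = 2724 − 2817 = -$93.
By producing, the firm covers all variable cost plus $2304 of fixed cost; shutting down would lose the full $2397.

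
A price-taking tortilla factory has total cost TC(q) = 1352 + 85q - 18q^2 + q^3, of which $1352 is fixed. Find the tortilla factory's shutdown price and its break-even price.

Shutdown price = min AVC. AVC = 85 - 18q + q^2, with vertex at q = 9 and minimum $4.
ATC = 1352/q + 85 - 18q + q^2. Setting dATC/dq = −1352/q^2 − 18 + 2q = 0 gives q = 13 (since 2·13^3 − 18·13^2 = 1352).
min ATC = 1352/13 + 85 − 18·13 + 13^2 = $124. That is the break-even price.
For $4 ≤ P < $124 the firm produces at a loss; below $4 it shuts down.

Shutdown price = $4; break-even price = $124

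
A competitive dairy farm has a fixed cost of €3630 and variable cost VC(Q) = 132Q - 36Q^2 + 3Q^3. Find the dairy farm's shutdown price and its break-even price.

Shutdown price = €24; break-even price = €429

AVC = 132 - 36Q + 3Q^2; minimized at Q = 6, giving min AVC = €24. That is the shutdown price.
ATC = 3630/Q + 132 - 36Q + 3Q^2. Setting dATC/dQ = −3630/Q^2 − 36 + 6Q = 0 gives Q = 11 (since 6·11^3 − 36·11^2 = 3630).
min ATC = 3630/11 + 132 − 36·11 + 3·11^2 = €429. That is the break-even price.
For €24 ≤ P < €429 the firm produces at a loss; below €24 it shuts down.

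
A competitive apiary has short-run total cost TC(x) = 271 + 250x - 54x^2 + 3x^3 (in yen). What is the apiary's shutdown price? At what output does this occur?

Short-run supply begins at min AVC. From VC = 250x - 54x^2 + 3x^3, AVC = 250 - 54x + 3x^2.
dAVC/dx = -54 + 6x = 0 gives x = 9. min AVC = 250 - 54·9 + 3·9^2 = 7.
For P < ¥7 the firm produces nothing.

¥7 per unit, at x = 9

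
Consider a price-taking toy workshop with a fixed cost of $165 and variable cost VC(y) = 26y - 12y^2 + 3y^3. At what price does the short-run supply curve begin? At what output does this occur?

$14 per unit, at y = 2

Short-run supply begins at min AVC. From VC = 26y - 12y^2 + 3y^3, AVC = 26 - 12y + 3y^2.
At the minimum of AVC, MC = AVC. MC = 26 - 24y + 9y^2; setting MC = AVC gives 6y^2 - 12y = 0, so y = 2. min AVC = 14.
The firm shuts down for any P below $14.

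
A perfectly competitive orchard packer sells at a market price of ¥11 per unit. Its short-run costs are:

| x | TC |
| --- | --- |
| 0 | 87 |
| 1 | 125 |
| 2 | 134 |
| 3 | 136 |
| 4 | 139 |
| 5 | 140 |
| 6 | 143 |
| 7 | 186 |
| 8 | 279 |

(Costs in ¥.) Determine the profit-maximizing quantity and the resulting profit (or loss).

Profit at each row (π = 11x − TC): x=0: -87; x=1: -114; x=2: -112; x=3: -103; x=4: -95; x=5: -85; x=6: -77; x=7: -109; x=8: -191.
Profit is maximized at x = 6. AVC there is 56/6 = ¥9.33 ≤ P, so producing beats shutting down (which would give -¥87).

x = 6; profit = -¥77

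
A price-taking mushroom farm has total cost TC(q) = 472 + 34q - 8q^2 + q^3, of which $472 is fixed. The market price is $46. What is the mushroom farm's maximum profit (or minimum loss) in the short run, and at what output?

Profit = -$328 at q = 6

AVC = 34 - 8q + q^2 has its minimum $18 at q = 4; price $46 clears that bar, so the firm operates.
With MC = 34 - 16q + 3q^2, P = MC on the upward-sloping part at q* = 6.
TR = 46·6 = 276. TC = 472 + 132 = 604. Profit = 276 − 604 = -$328.
Shutting down would mean losing the fixed cost of $472, so operating at a loss of $328 is better by $144.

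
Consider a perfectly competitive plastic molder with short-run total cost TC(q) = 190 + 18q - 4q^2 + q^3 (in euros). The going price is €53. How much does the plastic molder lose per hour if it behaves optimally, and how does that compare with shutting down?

Profit = -€40 at q = 5

AVC = 18 - 4q + q^2 has its minimum €14 at q = 2; price €53 clears that bar, so the firm operates.
MC = 18 - 8q + 3q^2. Setting P = MC and taking the root on the rising branch gives q* = 5.
TR = 53·5 = 265. TC = 190 + 115 = 305. Profit = 265 − 305 = -€40.
Shutting down would mean losing the fixed cost of €190, so operating at a loss of €40 is better by €150.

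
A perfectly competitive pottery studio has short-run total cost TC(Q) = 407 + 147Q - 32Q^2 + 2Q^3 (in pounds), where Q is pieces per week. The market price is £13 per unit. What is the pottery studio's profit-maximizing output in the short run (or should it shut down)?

Shut down

From TC, MC = TC'(Q) = 147 - 64Q + 6Q^2 and AVC = VC/Q = 147 - 32Q + 2Q^2.
AVC hits its minimum where MC = AVC, at Q = 8, giving min AVC = 147 - 32·8 + 2·8^2 = £19.
Since P = £13 < min AVC = £19, price fails to cover variable cost at any output.
The firm minimizes its loss by shutting down and losing only its fixed cost of £407.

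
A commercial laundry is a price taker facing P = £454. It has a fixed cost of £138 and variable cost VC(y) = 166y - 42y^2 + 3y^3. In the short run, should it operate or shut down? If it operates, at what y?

Produce at y = 12

From TC, MC = TC'(y) = 166 - 84y + 9y^2 and AVC = VC/y = 166 - 42y + 3y^2.
The AVC parabola has its vertex at y = 42/6 = 7, where AVC = 166 - 42·7 + 3·7^2 = £19.
P = £454 exceeds min AVC = £19, so the firm stays open.
P = MC gives -288 - 84y + 9y^2 = 0, with roots -8/3 and 12. Take the larger (rising MC): y* = 12.
Check: AVC at y = 12 is £94 ≤ P, so revenue covers variable cost.
Profit = P·y − TC = 454·12 − 1266 = £4182.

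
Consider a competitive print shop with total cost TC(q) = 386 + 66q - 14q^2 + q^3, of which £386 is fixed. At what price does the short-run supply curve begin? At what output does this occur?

£17 per unit, at q = 7

The firm shuts down when price falls below the minimum of average variable cost. AVC = VC/q = 66 - 14q + q^2.
dAVC/dq = -14 + 2q = 0 gives q = 7. min AVC = 66 - 14·7 + 7^2 = 17.
For P < £17 the firm produces nothing.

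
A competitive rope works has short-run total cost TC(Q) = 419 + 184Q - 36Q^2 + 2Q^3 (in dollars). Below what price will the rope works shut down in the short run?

$22 per unit

Short-run supply begins at min AVC. From VC = 184Q - 36Q^2 + 2Q^3, AVC = 184 - 36Q + 2Q^2.
At the minimum of AVC, MC = AVC. MC = 184 - 72Q + 6Q^2; setting MC = AVC gives 4Q^2 - 36Q = 0, so Q = 9. min AVC = 22.
The firm shuts down for any P below $22.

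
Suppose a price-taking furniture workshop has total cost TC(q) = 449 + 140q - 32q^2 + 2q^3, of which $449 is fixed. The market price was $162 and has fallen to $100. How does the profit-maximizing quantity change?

Output falls from 11 to 10

AVC = 140 - 32q + 2q^2, minimized at q = 8 where min AVC = $12. MC = 140 - 64q + 6q^2.
With P = $162 above the shutdown price, P = MC gives q = 11.
At P = $100 ≥ min AVC, set P = MC: q = 10. The firm stays open but cuts output.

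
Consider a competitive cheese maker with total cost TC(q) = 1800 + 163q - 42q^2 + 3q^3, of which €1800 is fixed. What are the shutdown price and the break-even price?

Shutdown price = €16; break-even price = €223

Shutdown price = min AVC. AVC = 163 - 42q + 3q^2, with vertex at q = 7 and minimum €16.
ATC = 1800/q + 163 - 42q + 3q^2. Setting dATC/dq = −1800/q^2 − 42 + 6q = 0 gives q = 10 (since 6·10^3 − 42·10^2 = 1800).
min ATC = 1800/10 + 163 − 42·10 + 3·10^2 = €223. That is the break-even price.
Between these two prices the firm operates at a loss; above €223 it earns a profit.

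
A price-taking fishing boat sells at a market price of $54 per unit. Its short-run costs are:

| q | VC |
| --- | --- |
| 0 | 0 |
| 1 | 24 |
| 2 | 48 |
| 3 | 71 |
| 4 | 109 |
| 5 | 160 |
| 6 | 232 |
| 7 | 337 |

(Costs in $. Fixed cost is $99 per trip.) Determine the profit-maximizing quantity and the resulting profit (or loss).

Profit at each row (π = 54q − TC): q=0: -99; q=1: -69; q=2: -39; q=3: -8; q=4: 8; q=5: 11; q=6: -7; q=7: -58.
Profit is maximized at q = 5. AVC there is 160/5 = $32 ≤ P, so producing beats shutting down (which would give -$99).

q = 5; profit = $11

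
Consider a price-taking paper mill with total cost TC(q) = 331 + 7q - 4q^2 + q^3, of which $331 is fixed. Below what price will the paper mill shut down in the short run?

Short-run supply begins at min AVC. From VC = 7q - 4q^2 + q^3, AVC = 7 - 4q + q^2.
At the minimum of AVC, MC = AVC. MC = 7 - 8q + 3q^2; setting MC = AVC gives 2q^2 - 4q = 0, so q = 2. min AVC = 3.
For P < $3 the firm produces nothing.

$3 per unit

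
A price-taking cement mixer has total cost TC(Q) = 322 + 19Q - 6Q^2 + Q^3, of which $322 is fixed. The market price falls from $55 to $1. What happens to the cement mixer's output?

MC = 19 - 12Q + 3Q^2; the shutdown threshold is min AVC = $10 (at Q = 3).
With P = $55 above the shutdown price, P = MC gives Q = 6.
At P = $1 < min AVC = $10, price no longer covers variable cost at any output, so the firm shuts down: Q = 0.

Output falls from 6 to 0 (the firm shuts down)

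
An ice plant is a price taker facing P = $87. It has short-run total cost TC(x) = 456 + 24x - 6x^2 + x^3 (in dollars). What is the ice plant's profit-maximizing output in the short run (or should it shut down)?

Produce at x = 7

Strip out fixed cost: VC = 24x - 6x^2 + x^3. Then AVC = 24 - 6x + x^2 and MC = 24 - 12x + 3x^2.
AVC hits its minimum where MC = AVC, at x = 3, giving min AVC = 24 - 6·3 + 3^2 = $15.
Since P = $87 ≥ min AVC = $15, price covers variable cost and the firm should produce.
Solving P = MC: -63 - 12x + 3x^2 = 0 ⇒ x = -3 or 7. On the upward-sloping branch, x* = 7.
Check: AVC at x = 7 is $31 ≤ P, so revenue covers variable cost.
Profit = P·x − TC = 87·7 − 673 = -$64, a loss, but smaller than the $456 fixed cost the firm would lose by shutting down.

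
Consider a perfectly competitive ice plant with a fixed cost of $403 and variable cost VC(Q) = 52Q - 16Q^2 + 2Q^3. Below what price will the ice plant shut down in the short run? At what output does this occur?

The firm shuts down when price falls below the minimum of average variable cost. AVC = VC/Q = 52 - 16Q + 2Q^2.
dAVC/dQ = -16 + 4Q = 0 gives Q = 4. min AVC = 52 - 16·4 + 2·4^2 = 20.
For P < $20 the firm produces nothing.

$20 per unit, at Q = 4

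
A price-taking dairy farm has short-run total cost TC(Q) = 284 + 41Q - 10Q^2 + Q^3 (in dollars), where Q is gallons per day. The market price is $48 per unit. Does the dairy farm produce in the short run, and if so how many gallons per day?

Strip out fixed cost: VC = 41Q - 10Q^2 + Q^3. Then AVC = 41 - 10Q + Q^2 and MC = 41 - 20Q + 3Q^2.
AVC is minimized where dAVC/dQ = -10 + 2Q = 0, at Q = 5; min AVC = 41 - 10·5 + 5^2 = $16.
P = $48 exceeds min AVC = $16, so the firm stays open.
P = MC gives -7 - 20Q + 3Q^2 = 0, with roots -1/3 and 7. Take the larger (rising MC): Q* = 7.
Check: AVC at Q = 7 is $20 ≤ P, so revenue covers variable cost.
Profit = P·Q − TC = 48·7 − 424 = -$88, a loss, but smaller than the $284 fixed cost the firm would lose by shutting down.

Produce at Q = 7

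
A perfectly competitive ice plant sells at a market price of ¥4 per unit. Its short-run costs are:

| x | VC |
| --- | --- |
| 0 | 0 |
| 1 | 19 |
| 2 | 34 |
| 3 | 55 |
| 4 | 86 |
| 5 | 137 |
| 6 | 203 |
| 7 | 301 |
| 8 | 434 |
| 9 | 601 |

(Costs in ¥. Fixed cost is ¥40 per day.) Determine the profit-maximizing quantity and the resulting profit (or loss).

x = 0 (shut down); profit = -¥40

Profit at each row (π = 4x − TC): x=0: -40; x=1: -55; x=2: -66; x=3: -83; x=4: -110; x=5: -157; x=6: -219; x=7: -313; x=8: -442; x=9: -605.
Profit is highest at x = 0. Equivalently, the lowest AVC in the table is 34/2 ≈ ¥17 at x = 2, and P = ¥4 falls below it — price never covers variable cost, so the firm shuts down and loses only its fixed cost.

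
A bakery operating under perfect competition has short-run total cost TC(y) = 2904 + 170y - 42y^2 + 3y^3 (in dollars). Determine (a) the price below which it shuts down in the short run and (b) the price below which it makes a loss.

Shutdown price = $23; break-even price = $335

AVC = 170 - 42y + 3y^2; minimized at y = 7, giving min AVC = $23. That is the shutdown price.
ATC = 2904/y + 170 - 42y + 3y^2. Setting dATC/dy = −2904/y^2 − 42 + 6y = 0 gives y = 11 (since 6·11^3 − 42·11^2 = 2904).
min ATC = 2904/11 + 170 − 42·11 + 3·11^2 = $335. That is the break-even price.
Between these two prices the firm operates at a loss; above $335 it earns a profit.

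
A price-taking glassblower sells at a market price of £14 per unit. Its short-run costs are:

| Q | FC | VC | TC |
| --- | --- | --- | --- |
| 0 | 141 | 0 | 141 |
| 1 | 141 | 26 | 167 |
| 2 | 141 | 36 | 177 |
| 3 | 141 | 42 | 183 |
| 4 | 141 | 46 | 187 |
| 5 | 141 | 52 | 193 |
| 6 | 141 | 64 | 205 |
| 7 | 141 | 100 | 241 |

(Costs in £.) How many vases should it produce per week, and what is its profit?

Compute π = P·Q − TC at each output: Q=0: -141; Q=1: -153; Q=2: -149; Q=3: -141; Q=4: -131; Q=5: -123; Q=6: -121; Q=7: -143.
Profit is maximized at Q = 6. AVC there is 64/6 = £10.67 ≤ P, so producing beats shutting down (which would give -£141).

Q = 6; profit = -£121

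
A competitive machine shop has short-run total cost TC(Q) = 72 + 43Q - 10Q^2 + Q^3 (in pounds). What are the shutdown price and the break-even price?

Shutdown price = £18; break-even price = £31

Shutdown price = min AVC. AVC = 43 - 10Q + Q^2, with vertex at Q = 5 and minimum £18.
ATC = 72/Q + 43 - 10Q + Q^2. Setting dATC/dQ = −72/Q^2 − 10 + 2Q = 0 gives Q = 6 (since 2·6^3 − 10·6^2 = 72).
min ATC = 72/6 + 43 − 10·6 + 6^2 = £31. That is the break-even price.
Between these two prices the firm operates at a loss; above £31 it earns a profit.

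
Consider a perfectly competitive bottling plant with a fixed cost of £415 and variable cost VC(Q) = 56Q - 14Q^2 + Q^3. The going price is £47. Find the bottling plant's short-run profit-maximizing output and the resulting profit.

Profit = -£91 at Q = 9

AVC = 56 - 14Q + Q^2 has its minimum £7 at Q = 7; price £47 clears that bar, so the firm operates.
MC = 56 - 28Q + 3Q^2. Setting P = MC and taking the root on the rising branch gives Q* = 9.
TR = 47·9 = 423. TC = 415 + 99 = 514. Profit = 423 − 514 = -£91.
Shutting down would mean losing the fixed cost of £415, so operating at a loss of £91 is better by £324.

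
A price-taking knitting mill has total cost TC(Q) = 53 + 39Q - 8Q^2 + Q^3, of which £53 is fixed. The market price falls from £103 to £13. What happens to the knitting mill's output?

MC = 39 - 16Q + 3Q^2; the shutdown threshold is min AVC = £23 (at Q = 4).
With P = £103 above the shutdown price, P = MC gives Q = 8.
At P = £13 < min AVC = £23, price no longer covers variable cost at any output, so the firm shuts down: Q = 0.

Output falls from 8 to 0 (the firm shuts down)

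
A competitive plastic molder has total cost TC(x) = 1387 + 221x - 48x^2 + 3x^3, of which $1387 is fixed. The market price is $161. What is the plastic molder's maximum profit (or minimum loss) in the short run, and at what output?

Profit = -$187 at x = 10

AVC = 221 - 48x + 3x^2; min AVC = $29 at x = 8. Since P = $161 ≥ min AVC, the firm produces.
MC = 221 - 96x + 9x^2. Setting P = MC and taking the root on the rising branch gives x* = 10.
TR = 161·10 = 1610. TC = 1387 + 410 = 1797. Profit = 1610 − 1797 = -$187.
That loss of $187 beats the $1387 the firm would lose by shutting down; producing recovers $1200 of fixed cost.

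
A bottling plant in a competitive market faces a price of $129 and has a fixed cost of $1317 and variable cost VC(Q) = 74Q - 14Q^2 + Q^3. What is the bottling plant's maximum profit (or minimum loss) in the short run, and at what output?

AVC = 74 - 14Q + Q^2 has its minimum $25 at Q = 7; price $129 clears that bar, so the firm operates.
With MC = 74 - 28Q + 3Q^2, P = MC on the upward-sloping part at Q* = 11.
TR = 129·11 = 1419. TC = 1317 + 451 = 1768. Profit = 1419 − 1768 = -$349.
By producing, the firm covers all variable cost plus $968 of fixed cost; shutting down would lose the full $1317.

Profit = -$349 at Q = 11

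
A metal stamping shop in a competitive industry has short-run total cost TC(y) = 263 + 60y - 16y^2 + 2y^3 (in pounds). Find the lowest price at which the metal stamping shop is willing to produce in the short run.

The shutdown price is the minimum of AVC. VC = 60y - 16y^2 + 2y^3, so AVC = 60 - 16y + 2y^2.
dAVC/dy = -16 + 4y = 0 gives y = 4. min AVC = 60 - 16·4 + 2·4^2 = 28.
So the shutdown price is £28.

£28 per unit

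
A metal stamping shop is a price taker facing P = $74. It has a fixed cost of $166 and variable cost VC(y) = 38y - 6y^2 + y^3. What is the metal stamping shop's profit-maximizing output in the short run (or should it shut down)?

Produce at y = 6

Variable cost is VC = 38y - 6y^2 + y^3, so AVC = VC/y = 38 - 6y + y^2 and MC = dTC/dy = 38 - 12y + 3y^2.
The AVC parabola has its vertex at y = 6/2 = 3, where AVC = 38 - 6·3 + 3^2 = $29.
Since P = $74 ≥ min AVC = $29, price covers variable cost and the firm should produce.
Set P = MC: 74 = 38 - 12y + 3y^2 → -36 - 12y + 3y^2 = 0. The roots are y = -2 and y = 6; the profit-maximizing output is on the rising part of MC, so y* = 6.
Check: AVC at y = 6 is $38 ≤ P, so revenue covers variable cost.
Profit = P·y − TC = 74·6 − 394 = $50.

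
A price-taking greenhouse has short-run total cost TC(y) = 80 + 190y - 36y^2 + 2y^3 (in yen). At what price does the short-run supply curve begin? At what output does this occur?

¥28 per unit, at y = 9

The firm shuts down when price falls below the minimum of average variable cost. AVC = VC/y = 190 - 36y + 2y^2.
At the minimum of AVC, MC = AVC. MC = 190 - 72y + 6y^2; setting MC = AVC gives 4y^2 - 36y = 0, so y = 9. min AVC = 28.
The firm shuts down for any P below ¥28.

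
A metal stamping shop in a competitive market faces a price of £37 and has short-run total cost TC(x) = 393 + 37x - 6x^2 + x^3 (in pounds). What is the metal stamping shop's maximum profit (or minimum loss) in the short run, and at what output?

Profit = -£361 at x = 4

AVC = 37 - 6x + x^2 has its minimum £28 at x = 3; price £37 clears that bar, so the firm operates.
MC = 37 - 12x + 3x^2. Setting P = MC and taking the root on the rising branch gives x* = 4.
TR = 37·4 = 148. TC = 393 + 116 = 509. Profit = 148 − 509 = -£361.
Shutting down would mean losing the fixed cost of £393, so operating at a loss of £361 is better by £32.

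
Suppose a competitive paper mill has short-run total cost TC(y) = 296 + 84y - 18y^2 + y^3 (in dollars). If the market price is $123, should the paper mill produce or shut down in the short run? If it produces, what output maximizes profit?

Strip out fixed cost: VC = 84y - 18y^2 + y^3. Then AVC = 84 - 18y + y^2 and MC = 84 - 36y + 3y^2.
AVC is minimized where dAVC/dy = -18 + 2y = 0, at y = 9; min AVC = 84 - 18·9 + 9^2 = $3.
Since P = $123 ≥ min AVC = $3, price covers variable cost and the firm should produce.
Set P = MC: 123 = 84 - 36y + 3y^2 → -39 - 36y + 3y^2 = 0. The roots are y = -1 and y = 13; the profit-maximizing output is on the rising part of MC, so y* = 13.
Check: AVC at y = 13 is $19 ≤ P, so revenue covers variable cost.
Profit = P·y − TC = 123·13 − 543 = $1056.

Produce at y = 13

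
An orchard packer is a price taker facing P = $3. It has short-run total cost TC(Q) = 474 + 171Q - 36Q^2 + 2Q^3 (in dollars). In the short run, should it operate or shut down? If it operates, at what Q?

Shut down

Variable cost is VC = 171Q - 36Q^2 + 2Q^3, so AVC = VC/Q = 171 - 36Q + 2Q^2 and MC = dTC/dQ = 171 - 72Q + 6Q^2.
The AVC parabola has its vertex at Q = 36/4 = 9, where AVC = 171 - 36·9 + 2·9^2 = $9.
With P < min AVC ($3 < $9), every unit sold adds to the loss.
Best response: produce nothing and absorb the $474 fixed cost.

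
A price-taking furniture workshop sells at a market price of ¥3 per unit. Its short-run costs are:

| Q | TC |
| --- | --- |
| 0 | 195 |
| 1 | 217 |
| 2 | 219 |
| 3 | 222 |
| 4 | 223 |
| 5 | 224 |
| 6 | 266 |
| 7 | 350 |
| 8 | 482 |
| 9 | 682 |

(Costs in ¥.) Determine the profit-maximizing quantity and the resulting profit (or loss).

Q = 0 (shut down); profit = -¥195

Tabulate TR − TC: Q=0: -195; Q=1: -214; Q=2: -213; Q=3: -213; Q=4: -211; Q=5: -209; Q=6: -248; Q=7: -329; Q=8: -458; Q=9: -655.
Profit is highest at Q = 0. Equivalently, the lowest AVC in the table is 29/5 ≈ ¥5.80 at Q = 5, and P = ¥3 falls below it — price never covers variable cost, so the firm shuts down and loses only its fixed cost.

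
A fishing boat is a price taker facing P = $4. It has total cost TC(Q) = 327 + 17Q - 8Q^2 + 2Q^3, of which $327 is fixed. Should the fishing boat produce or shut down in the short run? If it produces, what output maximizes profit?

Variable cost is VC = 17Q - 8Q^2 + 2Q^3, so AVC = VC/Q = 17 - 8Q + 2Q^2 and MC = dTC/dQ = 17 - 16Q + 6Q^2.
AVC hits its minimum where MC = AVC, at Q = 2, giving min AVC = 17 - 8·2 + 2·2^2 = $9.
With P < min AVC ($4 < $9), every unit sold adds to the loss.
Shutting down limits the loss to fixed cost, $327.

Shut down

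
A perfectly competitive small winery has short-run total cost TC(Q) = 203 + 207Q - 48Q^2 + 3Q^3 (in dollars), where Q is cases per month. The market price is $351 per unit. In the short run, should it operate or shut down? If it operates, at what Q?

From TC, MC = TC'(Q) = 207 - 96Q + 9Q^2 and AVC = VC/Q = 207 - 48Q + 3Q^2.
The AVC parabola has its vertex at Q = 48/6 = 8, where AVC = 207 - 48·8 + 3·8^2 = $15.
Because $351 ≥ $15, revenue can cover variable cost; the firm operates.
P = MC gives -144 - 96Q + 9Q^2 = 0, with roots -4/3 and 12. Take the larger (rising MC): Q* = 12.
Check: AVC at Q = 12 is $63 ≤ P, so revenue covers variable cost.
Profit = P·Q − TC = 351·12 − 959 = $3253.

Produce at Q = 12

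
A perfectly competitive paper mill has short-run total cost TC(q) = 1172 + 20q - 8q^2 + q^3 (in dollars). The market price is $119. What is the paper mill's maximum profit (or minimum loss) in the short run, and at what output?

Profit = -$362 at q = 9

AVC = 20 - 8q + q^2; min AVC = $4 at q = 4. Since P = $119 ≥ min AVC, the firm produces.
MC = 20 - 16q + 3q^2. Setting P = MC and taking the root on the rising branch gives q* = 9.
TR = 119·9 = 1071. TC = 1172 + 261 = 1433. Profit = 1071 − 1433 = -$362.
That loss of $362 beats the $1172 the firm would lose by shutting down; producing recovers $810 of fixed cost.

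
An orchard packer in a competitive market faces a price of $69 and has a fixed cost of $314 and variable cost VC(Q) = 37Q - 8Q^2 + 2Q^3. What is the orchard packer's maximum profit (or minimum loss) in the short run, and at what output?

AVC = 37 - 8Q + 2Q^2; min AVC = $29 at Q = 2. Since P = $69 ≥ min AVC, the firm produces.
MC = 37 - 16Q + 6Q^2. Setting P = MC and taking the root on the rising branch gives Q* = 4.
TR = 69·4 = 276. TC = 314 + 148 = 462. Profit = 276 − 462 = -$186.
By producing, the firm covers all variable cost plus $128 of fixed cost; shutting down would lose the full $314.

Profit = -$186 at Q = 4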